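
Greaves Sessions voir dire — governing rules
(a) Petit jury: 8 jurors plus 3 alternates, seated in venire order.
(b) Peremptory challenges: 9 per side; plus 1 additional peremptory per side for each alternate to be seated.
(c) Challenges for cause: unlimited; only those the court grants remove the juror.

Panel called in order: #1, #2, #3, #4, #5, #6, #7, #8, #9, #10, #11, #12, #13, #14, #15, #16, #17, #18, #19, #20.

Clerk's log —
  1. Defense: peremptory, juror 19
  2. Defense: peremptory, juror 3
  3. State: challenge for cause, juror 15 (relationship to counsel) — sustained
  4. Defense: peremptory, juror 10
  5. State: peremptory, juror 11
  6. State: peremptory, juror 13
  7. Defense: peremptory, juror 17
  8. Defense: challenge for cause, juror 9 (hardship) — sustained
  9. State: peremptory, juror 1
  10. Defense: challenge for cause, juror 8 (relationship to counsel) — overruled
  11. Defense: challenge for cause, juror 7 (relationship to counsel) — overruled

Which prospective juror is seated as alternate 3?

Removed: #1, #3, #9, #10, #11, #13, #15, #17, #19. (#7, #8 stay — for-cause denied.)
Seating in order: seats 1–8 → #2, #4, #5, #6, #7, #8, #12, #14; alternates → #16, #18, #20.
So alternate 3 is #20.

20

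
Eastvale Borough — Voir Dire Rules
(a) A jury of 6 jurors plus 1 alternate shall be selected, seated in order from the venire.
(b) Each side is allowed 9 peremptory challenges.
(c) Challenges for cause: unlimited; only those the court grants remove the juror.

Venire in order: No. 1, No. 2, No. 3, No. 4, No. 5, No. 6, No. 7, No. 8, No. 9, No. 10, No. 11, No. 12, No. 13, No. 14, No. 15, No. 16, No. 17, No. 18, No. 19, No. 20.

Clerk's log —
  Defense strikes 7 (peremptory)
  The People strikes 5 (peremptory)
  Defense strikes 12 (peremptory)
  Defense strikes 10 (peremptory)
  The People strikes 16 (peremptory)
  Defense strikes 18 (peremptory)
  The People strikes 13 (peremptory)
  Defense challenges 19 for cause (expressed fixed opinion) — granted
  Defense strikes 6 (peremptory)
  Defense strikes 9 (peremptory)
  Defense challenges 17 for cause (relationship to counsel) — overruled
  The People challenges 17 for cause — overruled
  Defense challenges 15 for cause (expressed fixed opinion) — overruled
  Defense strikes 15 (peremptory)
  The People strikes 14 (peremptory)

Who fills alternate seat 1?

Removed: #5, #6, #7, #9, #10, #12, #13, #14, #15, #16, #18, #19. (#17 stays — for-cause denied.)
Seating in order: seats 1–6 → #1, #2, #3, #4, #8, #11; alternates → #17.
So alternate 1 is #17.

17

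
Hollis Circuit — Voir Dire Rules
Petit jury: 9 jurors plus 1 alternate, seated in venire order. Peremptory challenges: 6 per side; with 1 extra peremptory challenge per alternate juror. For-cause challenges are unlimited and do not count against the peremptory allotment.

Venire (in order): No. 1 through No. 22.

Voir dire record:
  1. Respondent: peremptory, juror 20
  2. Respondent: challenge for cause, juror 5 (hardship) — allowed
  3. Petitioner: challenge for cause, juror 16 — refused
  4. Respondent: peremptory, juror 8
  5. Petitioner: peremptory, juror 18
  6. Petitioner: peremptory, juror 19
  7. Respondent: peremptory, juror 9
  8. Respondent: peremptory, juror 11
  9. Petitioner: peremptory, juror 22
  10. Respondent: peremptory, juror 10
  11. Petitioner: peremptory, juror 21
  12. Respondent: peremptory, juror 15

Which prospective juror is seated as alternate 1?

16

Removed: #5, #8, #9, #10, #11, #15, #18, #19, #20, #21, #22. (#16 stays — for-cause denied.)
Seating in order: seats 1–9 → #1, #2, #3, #4, #6, #7, #12, #13, #14; alternates → #16.
So alternate 1 is #16.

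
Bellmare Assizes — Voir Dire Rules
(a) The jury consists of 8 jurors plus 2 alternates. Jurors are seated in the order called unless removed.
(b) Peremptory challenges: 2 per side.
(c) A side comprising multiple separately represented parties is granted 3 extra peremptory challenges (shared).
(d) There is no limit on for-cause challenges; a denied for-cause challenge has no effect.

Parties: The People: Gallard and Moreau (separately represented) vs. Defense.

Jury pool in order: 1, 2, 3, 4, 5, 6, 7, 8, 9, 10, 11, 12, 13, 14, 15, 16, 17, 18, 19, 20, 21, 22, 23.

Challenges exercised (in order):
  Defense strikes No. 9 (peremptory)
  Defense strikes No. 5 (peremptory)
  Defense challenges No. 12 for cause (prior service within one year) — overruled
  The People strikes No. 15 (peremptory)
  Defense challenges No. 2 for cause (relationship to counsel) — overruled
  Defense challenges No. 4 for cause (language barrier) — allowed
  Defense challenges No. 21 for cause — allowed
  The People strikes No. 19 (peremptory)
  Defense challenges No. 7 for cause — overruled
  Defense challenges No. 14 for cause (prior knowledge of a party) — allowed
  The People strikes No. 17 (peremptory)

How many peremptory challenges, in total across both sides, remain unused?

2

The People allotment: 2 base + 3 multi-party = 5. Defense allotment: 2.
The People peremptories used: #15, #19, #17 — 3.
Defense peremptories used: #9, #5 — 2 (for-cause on #12, #2, #4, #21, #7, #14 don't count).
Remaining: (5 − 3) + (2 − 2) = 2.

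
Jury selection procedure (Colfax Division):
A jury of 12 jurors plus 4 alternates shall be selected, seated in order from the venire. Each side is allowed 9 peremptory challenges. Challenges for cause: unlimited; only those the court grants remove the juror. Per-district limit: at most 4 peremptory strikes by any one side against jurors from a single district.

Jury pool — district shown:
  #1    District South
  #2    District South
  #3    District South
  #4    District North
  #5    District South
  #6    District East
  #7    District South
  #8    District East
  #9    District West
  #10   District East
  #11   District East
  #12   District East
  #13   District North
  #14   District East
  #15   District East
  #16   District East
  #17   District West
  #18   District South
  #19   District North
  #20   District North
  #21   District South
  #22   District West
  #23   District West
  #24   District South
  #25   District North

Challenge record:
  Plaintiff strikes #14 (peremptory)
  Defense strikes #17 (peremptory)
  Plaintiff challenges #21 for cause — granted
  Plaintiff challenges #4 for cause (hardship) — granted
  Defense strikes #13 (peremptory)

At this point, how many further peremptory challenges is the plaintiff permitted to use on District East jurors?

3

Plaintiff peremptories so far: #14 — 1 of 9 used, 8 left overall.
Against District East: #14 — 1 used; per-district cap 4 leaves 3.
Binding limit: min(8, 3) = 3.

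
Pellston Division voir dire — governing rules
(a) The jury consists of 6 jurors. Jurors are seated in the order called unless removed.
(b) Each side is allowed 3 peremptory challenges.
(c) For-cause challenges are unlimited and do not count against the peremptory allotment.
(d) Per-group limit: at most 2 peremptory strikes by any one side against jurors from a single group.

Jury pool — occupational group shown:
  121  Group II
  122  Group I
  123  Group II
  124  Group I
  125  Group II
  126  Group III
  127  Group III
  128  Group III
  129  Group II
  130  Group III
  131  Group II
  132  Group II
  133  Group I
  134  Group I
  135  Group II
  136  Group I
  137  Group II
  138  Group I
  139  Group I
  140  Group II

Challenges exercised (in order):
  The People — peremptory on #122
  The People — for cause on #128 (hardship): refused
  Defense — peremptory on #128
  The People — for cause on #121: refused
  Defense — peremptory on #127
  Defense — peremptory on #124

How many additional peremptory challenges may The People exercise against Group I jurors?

1

The People peremptories so far: #122 — 1 of 3 used, 2 left overall.
Against Group I: #122 — 1 used; per-group cap 2 leaves 1.
Binding limit: min(2, 1) = 1.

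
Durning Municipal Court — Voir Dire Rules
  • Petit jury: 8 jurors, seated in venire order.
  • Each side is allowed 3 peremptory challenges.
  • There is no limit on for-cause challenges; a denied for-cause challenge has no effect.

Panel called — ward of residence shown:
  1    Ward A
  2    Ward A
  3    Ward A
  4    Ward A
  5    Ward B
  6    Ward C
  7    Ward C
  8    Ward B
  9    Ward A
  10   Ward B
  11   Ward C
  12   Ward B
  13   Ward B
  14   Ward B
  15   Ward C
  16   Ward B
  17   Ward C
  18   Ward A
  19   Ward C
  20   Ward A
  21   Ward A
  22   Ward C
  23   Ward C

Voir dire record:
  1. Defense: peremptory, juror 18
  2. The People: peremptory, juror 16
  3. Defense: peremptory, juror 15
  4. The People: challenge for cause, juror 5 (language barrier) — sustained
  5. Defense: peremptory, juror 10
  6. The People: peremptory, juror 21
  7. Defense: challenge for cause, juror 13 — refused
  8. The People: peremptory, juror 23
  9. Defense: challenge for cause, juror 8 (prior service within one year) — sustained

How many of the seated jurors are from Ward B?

0

Removed: #5, #8, #10, #15, #16, #18, #21, #23.
Seated jurors 1–8: #1, #2, #3, #4, #6, #7, #9, #11.
None of those are in Ward B → 0.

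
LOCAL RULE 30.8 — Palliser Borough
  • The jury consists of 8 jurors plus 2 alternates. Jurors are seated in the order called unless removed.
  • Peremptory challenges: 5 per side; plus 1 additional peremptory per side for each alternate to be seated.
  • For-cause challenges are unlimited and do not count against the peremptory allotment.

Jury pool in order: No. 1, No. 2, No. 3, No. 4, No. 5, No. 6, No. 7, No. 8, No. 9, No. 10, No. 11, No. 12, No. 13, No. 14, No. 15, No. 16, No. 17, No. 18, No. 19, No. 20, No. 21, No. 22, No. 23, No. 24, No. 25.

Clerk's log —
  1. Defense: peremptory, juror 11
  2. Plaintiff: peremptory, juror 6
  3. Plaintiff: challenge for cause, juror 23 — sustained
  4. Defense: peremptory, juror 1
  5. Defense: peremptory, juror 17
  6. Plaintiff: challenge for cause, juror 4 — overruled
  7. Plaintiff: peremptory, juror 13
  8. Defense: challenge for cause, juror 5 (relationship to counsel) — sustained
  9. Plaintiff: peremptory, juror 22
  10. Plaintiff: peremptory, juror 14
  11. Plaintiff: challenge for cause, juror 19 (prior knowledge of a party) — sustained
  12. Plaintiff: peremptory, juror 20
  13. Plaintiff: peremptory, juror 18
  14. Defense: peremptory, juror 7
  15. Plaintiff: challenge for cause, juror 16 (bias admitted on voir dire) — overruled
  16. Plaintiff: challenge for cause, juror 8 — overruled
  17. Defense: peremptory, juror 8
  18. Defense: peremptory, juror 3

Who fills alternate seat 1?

24

Removed: #1, #3, #5, #6, #7, #8, #11, #13, #14, #17, #18, #19, #20, #22, #23. (#4, #16 stay — for-cause denied.)
Seating in order: seats 1–8 → #2, #4, #9, #10, #12, #15, #16, #21; alternates → #24, #25.
So alternate 1 is #24.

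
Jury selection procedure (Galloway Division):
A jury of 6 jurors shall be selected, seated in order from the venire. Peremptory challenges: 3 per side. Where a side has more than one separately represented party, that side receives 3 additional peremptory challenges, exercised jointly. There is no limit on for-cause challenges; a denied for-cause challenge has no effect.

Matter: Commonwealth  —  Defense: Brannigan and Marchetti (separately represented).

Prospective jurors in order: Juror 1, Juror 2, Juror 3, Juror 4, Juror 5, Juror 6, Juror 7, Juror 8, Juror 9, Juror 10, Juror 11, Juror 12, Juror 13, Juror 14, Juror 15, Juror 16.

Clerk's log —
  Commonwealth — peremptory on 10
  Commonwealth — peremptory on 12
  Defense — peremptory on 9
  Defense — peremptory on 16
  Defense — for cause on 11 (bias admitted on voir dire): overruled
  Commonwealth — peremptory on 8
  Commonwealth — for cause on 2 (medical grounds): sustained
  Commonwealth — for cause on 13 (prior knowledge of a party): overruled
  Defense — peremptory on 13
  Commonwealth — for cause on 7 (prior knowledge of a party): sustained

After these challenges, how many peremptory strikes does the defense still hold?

Defense allotment: 3 base + 3 multi-party = 6.
Defense peremptories used: #9, #16, #13 — 3 (the for-cause on #11 doesn't count).
Remaining: 6 − 3 = 3.

3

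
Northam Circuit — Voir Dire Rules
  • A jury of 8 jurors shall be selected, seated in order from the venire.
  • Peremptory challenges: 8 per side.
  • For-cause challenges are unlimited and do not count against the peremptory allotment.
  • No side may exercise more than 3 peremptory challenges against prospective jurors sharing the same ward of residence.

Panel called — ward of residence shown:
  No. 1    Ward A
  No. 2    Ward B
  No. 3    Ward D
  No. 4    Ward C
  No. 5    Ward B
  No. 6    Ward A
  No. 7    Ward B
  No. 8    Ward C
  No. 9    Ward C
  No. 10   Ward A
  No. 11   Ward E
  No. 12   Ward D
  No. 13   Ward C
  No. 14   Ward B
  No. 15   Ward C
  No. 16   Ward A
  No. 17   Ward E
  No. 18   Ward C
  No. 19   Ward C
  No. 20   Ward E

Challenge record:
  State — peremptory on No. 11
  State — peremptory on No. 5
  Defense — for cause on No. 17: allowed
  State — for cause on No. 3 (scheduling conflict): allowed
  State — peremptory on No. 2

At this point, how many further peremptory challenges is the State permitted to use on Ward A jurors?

3

State peremptories so far: #11, #5, #2 — 3 of 8 used, 5 left overall.
Against Ward A: none yet — per-ward cap 3 leaves 3.
Binding limit: min(5, 3) = 3.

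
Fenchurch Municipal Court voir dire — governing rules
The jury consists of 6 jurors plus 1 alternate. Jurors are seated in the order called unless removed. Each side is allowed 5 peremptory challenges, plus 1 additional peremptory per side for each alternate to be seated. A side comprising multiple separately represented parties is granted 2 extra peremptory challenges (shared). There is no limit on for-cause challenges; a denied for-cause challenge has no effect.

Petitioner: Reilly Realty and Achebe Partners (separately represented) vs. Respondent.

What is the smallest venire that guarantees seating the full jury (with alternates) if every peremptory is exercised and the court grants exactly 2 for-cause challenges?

23

Seats to fill: 6 + 1 alternates = 7.
Peremptories — Petitioner: 5 + 1×1 + 2 = 8; Respondent: 5 + 1×1 = 6; total 14.
For-cause removals: 2.
Minimum venire: 7 + 14 + 2 = 23.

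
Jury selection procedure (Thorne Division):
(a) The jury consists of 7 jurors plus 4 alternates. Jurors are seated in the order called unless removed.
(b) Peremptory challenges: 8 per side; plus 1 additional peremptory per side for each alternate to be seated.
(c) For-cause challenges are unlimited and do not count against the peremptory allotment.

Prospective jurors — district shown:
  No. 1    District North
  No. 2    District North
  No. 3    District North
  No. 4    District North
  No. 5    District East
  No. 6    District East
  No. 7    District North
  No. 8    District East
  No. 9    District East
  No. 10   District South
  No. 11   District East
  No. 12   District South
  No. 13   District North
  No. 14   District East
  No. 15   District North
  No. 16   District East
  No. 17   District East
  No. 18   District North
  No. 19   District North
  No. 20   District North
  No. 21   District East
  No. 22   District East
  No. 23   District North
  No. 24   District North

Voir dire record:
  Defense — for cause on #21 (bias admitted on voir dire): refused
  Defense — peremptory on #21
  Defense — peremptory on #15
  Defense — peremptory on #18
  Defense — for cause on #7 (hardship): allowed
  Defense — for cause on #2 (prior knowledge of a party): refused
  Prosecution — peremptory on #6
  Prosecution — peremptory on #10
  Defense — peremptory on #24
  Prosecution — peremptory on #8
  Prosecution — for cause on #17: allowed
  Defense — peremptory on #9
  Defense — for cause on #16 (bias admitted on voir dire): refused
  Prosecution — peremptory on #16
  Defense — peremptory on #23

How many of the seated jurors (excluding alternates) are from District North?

Removed: #6, #7, #8, #9, #10, #15, #16, #17, #18, #21, #23, #24.
Seated jurors 1–7: #1, #2, #3, #4, #5, #11, #12 (alternates #13, #14, #19, #20 not counted).
Of those, in District North: #1, #2, #3, #4 → 4.

4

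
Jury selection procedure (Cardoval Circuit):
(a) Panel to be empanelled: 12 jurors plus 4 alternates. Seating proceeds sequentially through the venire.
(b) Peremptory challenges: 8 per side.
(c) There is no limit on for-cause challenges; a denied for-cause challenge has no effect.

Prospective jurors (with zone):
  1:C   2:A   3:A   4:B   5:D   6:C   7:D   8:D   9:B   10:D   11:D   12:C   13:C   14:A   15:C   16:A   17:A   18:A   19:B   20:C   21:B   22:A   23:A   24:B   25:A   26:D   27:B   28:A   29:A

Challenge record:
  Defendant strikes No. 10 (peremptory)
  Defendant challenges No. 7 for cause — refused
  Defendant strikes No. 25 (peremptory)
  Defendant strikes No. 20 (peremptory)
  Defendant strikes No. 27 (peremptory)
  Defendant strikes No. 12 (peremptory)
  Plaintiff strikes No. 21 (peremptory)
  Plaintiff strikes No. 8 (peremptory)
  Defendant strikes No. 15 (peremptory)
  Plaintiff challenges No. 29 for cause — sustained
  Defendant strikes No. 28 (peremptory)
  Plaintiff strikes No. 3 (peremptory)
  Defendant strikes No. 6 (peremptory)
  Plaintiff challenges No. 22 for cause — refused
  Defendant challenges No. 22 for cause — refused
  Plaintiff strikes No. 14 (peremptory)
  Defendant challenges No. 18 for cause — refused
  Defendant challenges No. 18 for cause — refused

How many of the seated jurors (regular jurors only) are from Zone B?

3

Removed: #3, #6, #8, #10, #12, #14, #15, #20, #21, #25, #27, #28, #29.
Seated jurors 1–12: #1, #2, #4, #5, #7, #9, #11, #13, #16, #17, #18, #19 (alternates #22, #23, #24, #26 not counted).
Of those, in Zone B: #4, #9, #19 → 3.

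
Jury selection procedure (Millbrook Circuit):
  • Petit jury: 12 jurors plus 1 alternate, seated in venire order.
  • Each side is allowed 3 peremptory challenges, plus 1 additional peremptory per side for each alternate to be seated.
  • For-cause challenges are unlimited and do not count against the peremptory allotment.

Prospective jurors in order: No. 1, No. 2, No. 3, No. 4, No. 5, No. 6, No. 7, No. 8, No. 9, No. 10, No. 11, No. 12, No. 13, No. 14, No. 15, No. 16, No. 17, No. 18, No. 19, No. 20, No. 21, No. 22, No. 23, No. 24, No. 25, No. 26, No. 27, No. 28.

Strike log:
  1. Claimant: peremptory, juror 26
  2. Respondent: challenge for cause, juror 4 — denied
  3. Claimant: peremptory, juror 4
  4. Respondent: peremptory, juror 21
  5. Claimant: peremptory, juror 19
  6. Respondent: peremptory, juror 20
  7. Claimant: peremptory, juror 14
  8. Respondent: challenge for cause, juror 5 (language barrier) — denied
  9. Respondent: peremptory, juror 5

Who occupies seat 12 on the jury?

15

Removed: #4, #5, #14, #19, #20, #21, #26.
Seating in order: seats 1–12 → #1, #2, #3, #6, #7, #8, #9, #10, #11, #12, #13, #15; alternates → #16.
So seat 12 is #15.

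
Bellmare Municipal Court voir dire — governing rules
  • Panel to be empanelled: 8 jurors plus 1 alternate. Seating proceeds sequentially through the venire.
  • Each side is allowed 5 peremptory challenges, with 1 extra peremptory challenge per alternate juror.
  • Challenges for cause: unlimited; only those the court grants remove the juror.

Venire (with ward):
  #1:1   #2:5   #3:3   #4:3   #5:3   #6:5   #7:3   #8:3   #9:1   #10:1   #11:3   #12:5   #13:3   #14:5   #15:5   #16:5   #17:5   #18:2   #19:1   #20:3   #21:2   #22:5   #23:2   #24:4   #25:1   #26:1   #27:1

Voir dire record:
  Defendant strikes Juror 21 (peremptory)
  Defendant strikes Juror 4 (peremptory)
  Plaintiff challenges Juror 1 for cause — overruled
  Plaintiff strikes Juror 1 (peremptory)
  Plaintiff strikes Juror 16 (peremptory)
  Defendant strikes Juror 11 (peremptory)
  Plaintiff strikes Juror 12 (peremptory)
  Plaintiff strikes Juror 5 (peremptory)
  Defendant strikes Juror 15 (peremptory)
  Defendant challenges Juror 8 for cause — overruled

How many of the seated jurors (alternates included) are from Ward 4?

0

Removed: #1, #4, #5, #11, #12, #15, #16, #21.
Seated (9 incl. alternates): #2, #3, #6, #7, #8, #9, #10, #13, #14.
None of those are in Ward 4 → 0.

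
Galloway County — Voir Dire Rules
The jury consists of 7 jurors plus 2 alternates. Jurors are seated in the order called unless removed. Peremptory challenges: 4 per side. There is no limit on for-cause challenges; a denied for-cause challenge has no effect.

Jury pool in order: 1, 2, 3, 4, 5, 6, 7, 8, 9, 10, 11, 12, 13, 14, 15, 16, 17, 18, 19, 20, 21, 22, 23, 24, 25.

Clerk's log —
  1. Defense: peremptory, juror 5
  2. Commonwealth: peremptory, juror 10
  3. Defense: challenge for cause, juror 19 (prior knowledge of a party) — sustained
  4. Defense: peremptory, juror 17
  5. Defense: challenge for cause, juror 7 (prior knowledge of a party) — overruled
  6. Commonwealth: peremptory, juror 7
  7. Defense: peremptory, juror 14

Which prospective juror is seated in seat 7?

9

Removed: #5, #7, #10, #14, #17, #19.
Filling seats in venire order through position 7: #1, #2, #3, #4, #6, #8, #9.
So seat 7 is #9.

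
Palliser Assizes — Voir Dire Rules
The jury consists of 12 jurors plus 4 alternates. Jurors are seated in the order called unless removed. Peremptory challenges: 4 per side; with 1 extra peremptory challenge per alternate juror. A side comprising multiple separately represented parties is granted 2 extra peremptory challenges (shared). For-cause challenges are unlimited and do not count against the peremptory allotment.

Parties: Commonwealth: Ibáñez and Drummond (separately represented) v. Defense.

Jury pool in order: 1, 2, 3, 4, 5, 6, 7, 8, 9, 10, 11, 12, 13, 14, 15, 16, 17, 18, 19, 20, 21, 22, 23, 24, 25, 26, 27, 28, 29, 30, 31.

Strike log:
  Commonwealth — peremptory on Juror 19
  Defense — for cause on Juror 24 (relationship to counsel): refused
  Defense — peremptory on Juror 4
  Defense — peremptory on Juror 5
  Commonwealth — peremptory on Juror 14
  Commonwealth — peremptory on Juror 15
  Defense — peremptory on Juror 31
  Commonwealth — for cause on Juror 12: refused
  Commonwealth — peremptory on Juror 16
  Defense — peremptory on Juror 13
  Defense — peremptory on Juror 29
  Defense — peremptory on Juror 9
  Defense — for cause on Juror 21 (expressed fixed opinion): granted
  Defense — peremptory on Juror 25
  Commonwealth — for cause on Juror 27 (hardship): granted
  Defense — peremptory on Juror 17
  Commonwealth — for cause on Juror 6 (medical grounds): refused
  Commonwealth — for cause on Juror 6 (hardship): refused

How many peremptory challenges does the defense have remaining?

Defense allotment: 4 base + 1 × 4 alternates = 8.
Defense peremptories used: #4, #5, #31, #13, #29, #9, #25, #17 — 8 (for-cause on #24, #21 don't count).
Remaining: 8 − 8 = 0.

0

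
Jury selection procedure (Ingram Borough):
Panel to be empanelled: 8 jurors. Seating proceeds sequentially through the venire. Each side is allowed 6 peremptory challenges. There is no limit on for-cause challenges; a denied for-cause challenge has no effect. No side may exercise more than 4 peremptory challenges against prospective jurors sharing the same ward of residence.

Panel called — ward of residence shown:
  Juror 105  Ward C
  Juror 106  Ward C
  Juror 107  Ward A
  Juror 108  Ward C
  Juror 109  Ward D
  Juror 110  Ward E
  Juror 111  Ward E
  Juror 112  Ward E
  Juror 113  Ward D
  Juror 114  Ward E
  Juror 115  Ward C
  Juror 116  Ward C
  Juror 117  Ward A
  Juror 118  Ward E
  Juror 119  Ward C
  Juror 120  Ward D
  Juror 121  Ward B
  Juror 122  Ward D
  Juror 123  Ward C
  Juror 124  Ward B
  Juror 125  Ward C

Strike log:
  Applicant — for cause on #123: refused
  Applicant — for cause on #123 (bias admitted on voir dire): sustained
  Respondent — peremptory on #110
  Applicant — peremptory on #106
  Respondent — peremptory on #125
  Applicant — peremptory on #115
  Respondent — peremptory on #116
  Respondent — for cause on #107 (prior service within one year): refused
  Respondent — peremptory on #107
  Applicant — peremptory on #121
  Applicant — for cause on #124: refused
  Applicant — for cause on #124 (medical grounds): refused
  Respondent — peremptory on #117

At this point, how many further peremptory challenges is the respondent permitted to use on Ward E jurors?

Respondent peremptories so far: #110, #125, #116, #107, #117 — 5 of 6 used, 1 left overall.
Against Ward E: #110 — 1 used; per-ward cap 4 leaves 3.
Binding limit: min(1, 3) = 1.

1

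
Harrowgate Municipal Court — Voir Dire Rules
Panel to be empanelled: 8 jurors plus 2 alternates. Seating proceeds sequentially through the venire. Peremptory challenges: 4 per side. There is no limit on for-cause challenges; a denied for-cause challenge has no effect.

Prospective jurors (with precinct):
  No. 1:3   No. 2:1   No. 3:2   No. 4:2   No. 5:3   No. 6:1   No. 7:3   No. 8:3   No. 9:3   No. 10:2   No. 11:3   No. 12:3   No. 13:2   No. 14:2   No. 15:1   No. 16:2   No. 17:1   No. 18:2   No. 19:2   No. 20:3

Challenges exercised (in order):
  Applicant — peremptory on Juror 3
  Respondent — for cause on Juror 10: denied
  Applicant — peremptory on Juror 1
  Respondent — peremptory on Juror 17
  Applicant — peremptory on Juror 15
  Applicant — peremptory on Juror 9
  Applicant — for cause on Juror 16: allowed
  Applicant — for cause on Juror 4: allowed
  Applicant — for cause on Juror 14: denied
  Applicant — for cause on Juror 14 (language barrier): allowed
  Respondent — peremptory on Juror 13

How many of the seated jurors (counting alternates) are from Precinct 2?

3

Removed: #1, #3, #4, #9, #13, #14, #15, #16, #17.
Seated (10 incl. alternates): #2, #5, #6, #7, #8, #10, #11, #12, #18, #19.
Of those, in Precinct 2: #10, #18, #19 → 3.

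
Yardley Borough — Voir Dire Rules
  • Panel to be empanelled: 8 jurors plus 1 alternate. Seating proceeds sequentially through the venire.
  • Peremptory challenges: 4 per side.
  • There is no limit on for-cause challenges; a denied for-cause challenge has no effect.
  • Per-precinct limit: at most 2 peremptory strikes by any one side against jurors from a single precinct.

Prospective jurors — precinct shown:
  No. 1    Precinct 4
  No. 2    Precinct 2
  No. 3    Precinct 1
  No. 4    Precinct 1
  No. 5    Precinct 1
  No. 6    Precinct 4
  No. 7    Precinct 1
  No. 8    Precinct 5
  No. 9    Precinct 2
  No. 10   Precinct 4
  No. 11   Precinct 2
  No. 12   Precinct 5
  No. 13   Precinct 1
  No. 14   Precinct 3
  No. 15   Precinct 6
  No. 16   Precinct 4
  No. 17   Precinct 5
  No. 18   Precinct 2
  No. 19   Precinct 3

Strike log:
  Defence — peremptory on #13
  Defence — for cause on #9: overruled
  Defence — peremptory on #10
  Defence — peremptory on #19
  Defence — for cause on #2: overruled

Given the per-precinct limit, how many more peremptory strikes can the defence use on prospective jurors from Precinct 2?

1

Defence peremptories so far: #13, #10, #19 — 3 of 4 used, 1 left overall.
Against Precinct 2: none yet — per-precinct cap 2 leaves 2.
Binding limit: min(1, 2) = 1.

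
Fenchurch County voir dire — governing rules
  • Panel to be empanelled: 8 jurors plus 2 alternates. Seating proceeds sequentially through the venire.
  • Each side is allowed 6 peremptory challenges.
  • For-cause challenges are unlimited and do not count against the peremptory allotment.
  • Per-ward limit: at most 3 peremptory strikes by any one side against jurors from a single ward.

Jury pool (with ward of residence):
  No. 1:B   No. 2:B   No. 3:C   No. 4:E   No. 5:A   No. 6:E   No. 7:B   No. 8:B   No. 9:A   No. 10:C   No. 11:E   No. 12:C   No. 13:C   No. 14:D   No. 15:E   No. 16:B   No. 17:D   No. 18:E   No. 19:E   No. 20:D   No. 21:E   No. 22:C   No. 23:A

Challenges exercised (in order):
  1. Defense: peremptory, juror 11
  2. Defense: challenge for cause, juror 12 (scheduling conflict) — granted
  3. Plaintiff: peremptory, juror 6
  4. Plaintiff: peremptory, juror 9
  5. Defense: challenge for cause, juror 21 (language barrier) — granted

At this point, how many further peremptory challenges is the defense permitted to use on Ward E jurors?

Defense peremptories so far: #11 — 1 of 6 used, 5 left overall.
Against Ward E: #11 — 1 used; per-ward cap 3 leaves 2.
Binding limit: min(5, 2) = 2.

2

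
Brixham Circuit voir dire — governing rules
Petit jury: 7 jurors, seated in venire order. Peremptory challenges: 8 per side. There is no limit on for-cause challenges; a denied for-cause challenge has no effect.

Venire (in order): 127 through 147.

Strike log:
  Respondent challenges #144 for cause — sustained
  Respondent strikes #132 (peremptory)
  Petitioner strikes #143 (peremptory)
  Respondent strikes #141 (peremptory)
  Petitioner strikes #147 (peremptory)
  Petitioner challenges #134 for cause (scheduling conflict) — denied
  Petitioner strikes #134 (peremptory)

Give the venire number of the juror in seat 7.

Removed: #132, #134, #141, #143, #144, #147.
Filling seats in venire order through position 7: #127, #128, #129, #130, #131, #133, #135.
So seat 7 is #135.

135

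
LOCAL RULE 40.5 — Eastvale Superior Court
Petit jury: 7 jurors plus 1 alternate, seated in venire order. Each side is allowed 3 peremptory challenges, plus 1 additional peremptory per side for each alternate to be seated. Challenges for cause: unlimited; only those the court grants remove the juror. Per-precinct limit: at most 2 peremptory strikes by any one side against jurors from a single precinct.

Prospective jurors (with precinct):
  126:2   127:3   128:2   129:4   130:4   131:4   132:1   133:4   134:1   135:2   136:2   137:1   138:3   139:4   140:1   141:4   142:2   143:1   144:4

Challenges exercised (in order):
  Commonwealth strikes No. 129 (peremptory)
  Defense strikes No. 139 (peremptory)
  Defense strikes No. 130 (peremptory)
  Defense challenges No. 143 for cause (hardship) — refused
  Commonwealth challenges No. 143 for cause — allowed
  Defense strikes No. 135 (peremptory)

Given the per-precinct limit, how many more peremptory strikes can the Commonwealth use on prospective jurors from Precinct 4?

Commonwealth peremptories so far: #129 — 1 of 4 used, 3 left overall.
Against Precinct 4: #129 — 1 used; per-precinct cap 2 leaves 1.
Binding limit: min(3, 1) = 1.

1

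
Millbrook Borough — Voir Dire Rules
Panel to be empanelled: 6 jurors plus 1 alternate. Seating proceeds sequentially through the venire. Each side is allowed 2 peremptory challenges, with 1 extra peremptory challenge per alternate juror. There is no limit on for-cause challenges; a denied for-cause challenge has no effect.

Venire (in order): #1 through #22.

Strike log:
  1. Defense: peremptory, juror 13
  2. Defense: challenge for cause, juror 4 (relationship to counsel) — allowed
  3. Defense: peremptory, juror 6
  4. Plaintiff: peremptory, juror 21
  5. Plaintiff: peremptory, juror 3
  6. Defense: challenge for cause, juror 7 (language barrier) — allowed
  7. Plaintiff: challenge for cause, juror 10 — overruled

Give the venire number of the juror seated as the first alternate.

Removed: #3, #4, #6, #7, #13, #21. (#10 stays — for-cause denied.)
Filling seats in venire order through position 7: #1, #2, #5, #8, #9, #10, #11.
So alternate 1 is #11.

11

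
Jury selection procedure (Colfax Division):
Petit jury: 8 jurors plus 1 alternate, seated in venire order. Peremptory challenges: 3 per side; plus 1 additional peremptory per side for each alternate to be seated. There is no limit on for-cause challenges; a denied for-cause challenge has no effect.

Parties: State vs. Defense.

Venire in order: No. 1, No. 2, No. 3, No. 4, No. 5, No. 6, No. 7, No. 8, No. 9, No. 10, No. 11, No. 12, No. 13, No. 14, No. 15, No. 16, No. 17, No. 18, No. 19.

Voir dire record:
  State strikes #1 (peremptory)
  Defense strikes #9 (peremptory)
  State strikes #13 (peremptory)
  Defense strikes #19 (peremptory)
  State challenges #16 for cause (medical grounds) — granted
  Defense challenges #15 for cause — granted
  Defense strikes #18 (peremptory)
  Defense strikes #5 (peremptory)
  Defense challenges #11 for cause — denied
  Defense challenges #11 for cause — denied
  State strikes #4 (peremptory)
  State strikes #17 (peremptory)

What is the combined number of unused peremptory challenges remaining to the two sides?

State allotment: 3 base + 1 × 1 alternate = 4. Defense allotment: 3 base + 1 × 1 alternate = 4.
State peremptories used: #1, #13, #4, #17 — 4 (the for-cause on #16 doesn't count).
Defense peremptories used: #9, #19, #18, #5 — 4 (for-cause on #15, #11, #11 don't count).
Remaining: (4 − 4) + (4 − 4) = 0.

0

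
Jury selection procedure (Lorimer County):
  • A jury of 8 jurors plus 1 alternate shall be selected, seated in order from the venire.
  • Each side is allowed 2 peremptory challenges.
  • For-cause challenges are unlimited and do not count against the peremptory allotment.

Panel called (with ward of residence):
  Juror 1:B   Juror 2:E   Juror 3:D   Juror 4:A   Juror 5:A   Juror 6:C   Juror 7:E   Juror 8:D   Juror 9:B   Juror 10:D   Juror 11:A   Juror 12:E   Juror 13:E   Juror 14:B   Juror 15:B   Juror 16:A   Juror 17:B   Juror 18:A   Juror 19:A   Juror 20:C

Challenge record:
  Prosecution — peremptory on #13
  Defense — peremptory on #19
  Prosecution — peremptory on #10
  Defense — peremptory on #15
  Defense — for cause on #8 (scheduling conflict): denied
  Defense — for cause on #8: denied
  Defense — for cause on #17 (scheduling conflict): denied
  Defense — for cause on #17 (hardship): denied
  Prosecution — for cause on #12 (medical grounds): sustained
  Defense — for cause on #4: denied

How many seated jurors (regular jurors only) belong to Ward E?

Removed: #10, #12, #13, #15, #19.
Seated jurors 1–8: #1, #2, #3, #4, #5, #6, #7, #8 (alternates #9 not counted).
Of those, in Ward E: #2, #7 → 2.

2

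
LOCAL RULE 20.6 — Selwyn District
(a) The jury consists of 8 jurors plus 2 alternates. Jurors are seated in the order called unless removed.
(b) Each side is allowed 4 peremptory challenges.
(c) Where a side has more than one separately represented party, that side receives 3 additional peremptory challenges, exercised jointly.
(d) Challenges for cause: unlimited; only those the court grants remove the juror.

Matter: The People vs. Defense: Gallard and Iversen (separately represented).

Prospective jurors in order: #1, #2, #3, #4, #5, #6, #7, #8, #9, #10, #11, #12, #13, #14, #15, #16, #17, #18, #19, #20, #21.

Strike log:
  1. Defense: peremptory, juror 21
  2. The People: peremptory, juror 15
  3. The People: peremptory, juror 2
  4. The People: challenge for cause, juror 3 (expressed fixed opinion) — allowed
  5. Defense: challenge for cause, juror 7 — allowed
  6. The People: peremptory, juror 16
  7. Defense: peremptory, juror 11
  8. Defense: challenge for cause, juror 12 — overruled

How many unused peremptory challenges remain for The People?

The People allotment: 4.
The People peremptories used: #15, #2, #16 — 3 (the for-cause on #3 doesn't count).
Remaining: 4 − 3 = 1.

1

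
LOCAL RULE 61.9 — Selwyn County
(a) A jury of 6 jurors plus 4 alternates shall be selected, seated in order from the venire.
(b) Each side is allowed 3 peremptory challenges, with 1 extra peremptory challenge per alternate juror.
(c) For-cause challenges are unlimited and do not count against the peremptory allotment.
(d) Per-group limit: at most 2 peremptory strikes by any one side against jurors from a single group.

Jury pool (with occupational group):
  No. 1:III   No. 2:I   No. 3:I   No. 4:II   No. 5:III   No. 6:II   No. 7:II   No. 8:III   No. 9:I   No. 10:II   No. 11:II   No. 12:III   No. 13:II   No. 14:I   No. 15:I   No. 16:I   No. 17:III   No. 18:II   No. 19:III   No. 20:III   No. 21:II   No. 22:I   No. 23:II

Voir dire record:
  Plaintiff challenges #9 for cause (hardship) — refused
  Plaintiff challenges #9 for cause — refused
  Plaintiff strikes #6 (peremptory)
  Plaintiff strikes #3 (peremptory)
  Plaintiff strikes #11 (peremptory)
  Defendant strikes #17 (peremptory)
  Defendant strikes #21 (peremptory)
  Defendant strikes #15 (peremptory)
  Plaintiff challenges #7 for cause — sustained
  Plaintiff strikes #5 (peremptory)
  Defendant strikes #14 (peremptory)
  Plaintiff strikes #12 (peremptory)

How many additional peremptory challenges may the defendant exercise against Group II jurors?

Defendant peremptories so far: #17, #21, #15, #14 — 4 of 7 used, 3 left overall.
Against Group II: #21 — 1 used; per-group cap 2 leaves 1.
Binding limit: min(3, 1) = 1.

1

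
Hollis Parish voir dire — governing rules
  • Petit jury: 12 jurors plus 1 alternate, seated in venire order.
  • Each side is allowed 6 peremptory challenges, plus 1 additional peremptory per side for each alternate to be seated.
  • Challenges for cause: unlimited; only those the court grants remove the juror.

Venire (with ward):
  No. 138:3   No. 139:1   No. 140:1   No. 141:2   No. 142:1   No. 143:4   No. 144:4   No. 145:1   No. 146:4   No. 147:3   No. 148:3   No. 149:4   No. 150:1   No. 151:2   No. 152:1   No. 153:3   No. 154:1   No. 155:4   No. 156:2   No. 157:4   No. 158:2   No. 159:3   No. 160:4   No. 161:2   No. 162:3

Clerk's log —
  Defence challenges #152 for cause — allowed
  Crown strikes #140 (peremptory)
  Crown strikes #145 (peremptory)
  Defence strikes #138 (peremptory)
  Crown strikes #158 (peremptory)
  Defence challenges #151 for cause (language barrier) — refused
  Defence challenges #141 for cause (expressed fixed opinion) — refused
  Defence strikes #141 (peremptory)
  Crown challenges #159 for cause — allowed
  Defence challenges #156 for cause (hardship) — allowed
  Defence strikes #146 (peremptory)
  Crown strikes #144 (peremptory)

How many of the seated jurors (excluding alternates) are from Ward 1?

4

Removed: #138, #140, #141, #144, #145, #146, #152, #156, #158, #159.
Seated jurors 1–12: #139, #142, #143, #147, #148, #149, #150, #151, #153, #154, #155, #157 (alternates #160 not counted).
Of those, in Ward 1: #139, #142, #150, #154 → 4.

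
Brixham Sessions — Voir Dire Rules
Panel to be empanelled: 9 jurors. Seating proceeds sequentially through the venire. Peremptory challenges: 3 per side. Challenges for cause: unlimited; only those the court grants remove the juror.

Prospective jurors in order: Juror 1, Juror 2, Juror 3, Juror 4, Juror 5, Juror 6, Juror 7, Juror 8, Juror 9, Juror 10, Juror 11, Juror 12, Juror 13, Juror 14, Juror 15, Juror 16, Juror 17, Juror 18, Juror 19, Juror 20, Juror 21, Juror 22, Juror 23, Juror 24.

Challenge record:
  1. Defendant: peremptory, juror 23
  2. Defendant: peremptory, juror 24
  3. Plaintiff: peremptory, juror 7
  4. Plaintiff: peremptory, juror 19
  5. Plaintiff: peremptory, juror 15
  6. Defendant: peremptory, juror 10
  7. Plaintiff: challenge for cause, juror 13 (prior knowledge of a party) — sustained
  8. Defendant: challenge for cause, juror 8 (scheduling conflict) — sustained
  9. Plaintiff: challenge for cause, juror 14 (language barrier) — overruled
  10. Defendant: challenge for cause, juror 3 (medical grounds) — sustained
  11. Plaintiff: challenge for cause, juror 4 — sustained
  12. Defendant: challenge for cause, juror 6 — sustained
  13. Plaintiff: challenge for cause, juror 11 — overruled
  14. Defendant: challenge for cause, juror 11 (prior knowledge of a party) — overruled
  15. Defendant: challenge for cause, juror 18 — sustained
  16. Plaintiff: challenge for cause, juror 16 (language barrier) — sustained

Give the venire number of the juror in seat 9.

Removed: #3, #4, #6, #7, #8, #10, #13, #15, #16, #18, #19, #23, #24. (#11, #14 stay — for-cause denied.)
Seating in order: seats 1–9 → #1, #2, #5, #9, #11, #12, #14, #17, #20.
So seat 9 is #20.

20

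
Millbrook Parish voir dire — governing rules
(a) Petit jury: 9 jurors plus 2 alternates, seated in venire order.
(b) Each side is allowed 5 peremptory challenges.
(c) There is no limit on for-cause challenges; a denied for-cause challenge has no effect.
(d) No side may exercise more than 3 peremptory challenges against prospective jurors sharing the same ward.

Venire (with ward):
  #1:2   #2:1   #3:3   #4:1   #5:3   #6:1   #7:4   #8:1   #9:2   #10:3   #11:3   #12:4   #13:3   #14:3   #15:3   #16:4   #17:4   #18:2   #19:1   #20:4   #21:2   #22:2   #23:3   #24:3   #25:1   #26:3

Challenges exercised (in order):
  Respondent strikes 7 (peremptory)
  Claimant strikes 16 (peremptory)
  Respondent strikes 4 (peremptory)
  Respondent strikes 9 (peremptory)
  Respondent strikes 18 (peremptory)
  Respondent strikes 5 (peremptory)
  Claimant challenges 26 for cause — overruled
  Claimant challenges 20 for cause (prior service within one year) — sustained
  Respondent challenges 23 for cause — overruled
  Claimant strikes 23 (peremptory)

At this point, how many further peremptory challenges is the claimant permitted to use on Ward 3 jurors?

Claimant peremptories so far: #16, #23 — 2 of 5 used, 3 left overall.
Against Ward 3: #23 — 1 used; per-ward cap 3 leaves 2.
Binding limit: min(3, 2) = 2.

2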